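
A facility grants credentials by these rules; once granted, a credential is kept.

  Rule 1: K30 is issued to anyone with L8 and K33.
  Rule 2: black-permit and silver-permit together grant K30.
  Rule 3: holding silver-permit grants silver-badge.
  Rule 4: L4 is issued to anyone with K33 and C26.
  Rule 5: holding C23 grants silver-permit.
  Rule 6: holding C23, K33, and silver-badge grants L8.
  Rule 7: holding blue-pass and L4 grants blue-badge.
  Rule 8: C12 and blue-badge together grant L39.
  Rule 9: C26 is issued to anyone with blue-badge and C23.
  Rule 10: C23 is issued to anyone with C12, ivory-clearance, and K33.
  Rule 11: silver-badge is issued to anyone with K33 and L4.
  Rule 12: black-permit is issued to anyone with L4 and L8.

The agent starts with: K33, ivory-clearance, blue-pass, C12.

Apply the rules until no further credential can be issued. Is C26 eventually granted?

No

C26 would need blue-badge and C23 (Rule 9), but blue-badge is never granted.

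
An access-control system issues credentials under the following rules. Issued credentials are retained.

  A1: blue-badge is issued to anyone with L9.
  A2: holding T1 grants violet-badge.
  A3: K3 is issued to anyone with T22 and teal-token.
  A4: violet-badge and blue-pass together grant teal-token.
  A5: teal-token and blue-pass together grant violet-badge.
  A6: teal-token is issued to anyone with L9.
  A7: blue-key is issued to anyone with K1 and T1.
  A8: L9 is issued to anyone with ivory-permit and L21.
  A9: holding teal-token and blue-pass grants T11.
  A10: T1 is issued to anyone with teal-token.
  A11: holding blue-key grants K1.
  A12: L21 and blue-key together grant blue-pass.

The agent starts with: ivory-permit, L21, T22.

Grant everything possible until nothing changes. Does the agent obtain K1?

No

K1 would need blue-key (A11), but blue-key is never granted.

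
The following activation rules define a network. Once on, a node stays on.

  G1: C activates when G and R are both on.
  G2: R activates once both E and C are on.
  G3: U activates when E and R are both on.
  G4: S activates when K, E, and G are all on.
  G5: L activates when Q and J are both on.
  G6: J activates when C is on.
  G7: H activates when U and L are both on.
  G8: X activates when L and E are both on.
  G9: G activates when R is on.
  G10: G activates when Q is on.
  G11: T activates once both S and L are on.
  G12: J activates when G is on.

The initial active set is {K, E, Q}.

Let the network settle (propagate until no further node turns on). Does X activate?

Yes

Q is on, so G activates (G10).
G12: G on → J on.
G5: Q and J on → L on.
G8: L and E on → X on.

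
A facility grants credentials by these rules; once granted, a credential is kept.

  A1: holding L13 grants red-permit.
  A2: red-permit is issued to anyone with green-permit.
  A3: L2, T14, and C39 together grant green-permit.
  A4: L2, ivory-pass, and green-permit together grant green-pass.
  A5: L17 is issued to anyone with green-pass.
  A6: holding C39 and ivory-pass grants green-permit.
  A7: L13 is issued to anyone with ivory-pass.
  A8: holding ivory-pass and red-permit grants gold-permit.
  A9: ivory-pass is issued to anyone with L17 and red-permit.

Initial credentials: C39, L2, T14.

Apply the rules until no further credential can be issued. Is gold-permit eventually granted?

No

gold-permit would need ivory-pass and red-permit (A8), but ivory-pass is never granted.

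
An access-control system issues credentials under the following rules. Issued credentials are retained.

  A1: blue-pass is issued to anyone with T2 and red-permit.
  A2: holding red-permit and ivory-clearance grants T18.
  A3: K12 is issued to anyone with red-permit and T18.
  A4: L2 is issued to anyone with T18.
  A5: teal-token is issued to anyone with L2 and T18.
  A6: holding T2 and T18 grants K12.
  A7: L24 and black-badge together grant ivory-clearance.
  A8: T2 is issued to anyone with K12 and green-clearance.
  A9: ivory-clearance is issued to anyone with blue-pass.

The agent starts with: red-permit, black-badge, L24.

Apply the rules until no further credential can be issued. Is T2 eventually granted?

No

T2 would need K12 and green-clearance (A8), but green-clearance is never granted.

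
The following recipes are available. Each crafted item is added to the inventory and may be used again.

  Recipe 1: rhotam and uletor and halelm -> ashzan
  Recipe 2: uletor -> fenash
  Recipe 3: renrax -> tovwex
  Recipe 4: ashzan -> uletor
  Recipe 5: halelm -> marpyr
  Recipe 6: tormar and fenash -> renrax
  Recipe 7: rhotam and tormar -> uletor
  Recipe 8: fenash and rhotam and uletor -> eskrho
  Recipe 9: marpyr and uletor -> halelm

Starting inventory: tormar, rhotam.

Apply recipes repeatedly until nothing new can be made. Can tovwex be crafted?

Yes

Using Recipe 7, rhotam and tormar make uletor.
Using Recipe 2, uletor makes fenash.
tormar and fenash -> renrax (Recipe 6).
renrax -> tovwex (Recipe 3).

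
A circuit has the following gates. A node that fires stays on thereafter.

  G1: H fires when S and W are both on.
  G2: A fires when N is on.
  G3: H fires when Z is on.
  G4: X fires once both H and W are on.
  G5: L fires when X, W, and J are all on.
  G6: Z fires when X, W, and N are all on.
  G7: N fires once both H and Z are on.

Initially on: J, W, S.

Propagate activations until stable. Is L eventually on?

Yes

G1: S and W on → H on.
H and W are on, so X fires (G4).
X, W, and J are on, so L fires (G5).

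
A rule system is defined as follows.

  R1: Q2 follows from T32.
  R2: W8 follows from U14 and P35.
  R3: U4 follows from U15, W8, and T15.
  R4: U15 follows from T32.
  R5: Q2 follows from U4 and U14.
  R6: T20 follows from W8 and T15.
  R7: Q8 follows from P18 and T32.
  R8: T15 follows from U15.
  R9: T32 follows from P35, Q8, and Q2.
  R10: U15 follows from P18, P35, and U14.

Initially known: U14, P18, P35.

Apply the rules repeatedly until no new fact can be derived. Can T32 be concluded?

T32 would need P35, Q8, and Q2 (R9), but Q8 is never established.

No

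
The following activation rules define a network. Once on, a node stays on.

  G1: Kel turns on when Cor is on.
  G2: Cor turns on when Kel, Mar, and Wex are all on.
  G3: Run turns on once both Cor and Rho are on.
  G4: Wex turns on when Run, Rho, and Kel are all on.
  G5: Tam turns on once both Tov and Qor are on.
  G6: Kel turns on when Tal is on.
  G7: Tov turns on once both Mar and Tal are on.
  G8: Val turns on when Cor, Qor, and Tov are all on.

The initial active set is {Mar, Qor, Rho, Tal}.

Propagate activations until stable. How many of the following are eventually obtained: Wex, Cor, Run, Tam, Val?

1

G7: Mar and Tal on → Tov on.
G5: Tov and Qor on → Tam on.
Wex would need Run, Rho, and Kel (G4), but Run never turns on.
Cor would need Kel, Mar, and Wex (G2), but Wex never turns on.
Run would need Cor and Rho (G3), but Cor never turns on.
Tam: reached.
Val would need Cor, Qor, and Tov (G8), but Cor never turns on.
Reached: Tam — 1 of the 5.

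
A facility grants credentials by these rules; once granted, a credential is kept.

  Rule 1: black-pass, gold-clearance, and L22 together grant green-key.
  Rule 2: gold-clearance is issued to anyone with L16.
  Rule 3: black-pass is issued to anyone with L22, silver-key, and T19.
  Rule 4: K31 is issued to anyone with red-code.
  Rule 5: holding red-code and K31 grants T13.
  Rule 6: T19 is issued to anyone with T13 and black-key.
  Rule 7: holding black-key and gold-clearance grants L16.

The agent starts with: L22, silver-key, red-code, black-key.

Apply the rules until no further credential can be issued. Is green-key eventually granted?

green-key would need black-pass, gold-clearance, and L22 (Rule 1), but gold-clearance is never granted.

No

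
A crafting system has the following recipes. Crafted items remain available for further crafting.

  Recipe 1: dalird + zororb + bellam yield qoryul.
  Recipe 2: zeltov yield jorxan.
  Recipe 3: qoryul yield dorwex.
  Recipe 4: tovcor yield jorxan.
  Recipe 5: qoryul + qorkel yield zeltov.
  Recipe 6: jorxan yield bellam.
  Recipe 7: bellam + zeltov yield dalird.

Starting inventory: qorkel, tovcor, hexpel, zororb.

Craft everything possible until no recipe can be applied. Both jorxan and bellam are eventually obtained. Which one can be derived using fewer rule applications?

jorxan

jorxan: Using Recipe 4, tovcor makes jorxan. [1 rule application]
bellam: Using Recipe 4, tovcor makes jorxan. Using Recipe 6, jorxan makes bellam. [2 rule applications]
jorxan needs fewer.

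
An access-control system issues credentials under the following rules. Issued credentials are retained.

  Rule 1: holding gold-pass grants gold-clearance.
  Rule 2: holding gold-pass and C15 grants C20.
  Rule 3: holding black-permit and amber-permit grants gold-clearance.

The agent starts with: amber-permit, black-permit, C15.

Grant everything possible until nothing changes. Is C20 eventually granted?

C20 would need gold-pass and C15 (Rule 2), but gold-pass is never granted.

No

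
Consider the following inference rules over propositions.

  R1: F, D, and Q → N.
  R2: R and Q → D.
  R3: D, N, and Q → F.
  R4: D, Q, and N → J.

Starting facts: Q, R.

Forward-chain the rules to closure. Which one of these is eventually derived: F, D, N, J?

D

From R and Q, R2 gives D.
F would need D, N, and Q (R3), but N is never established. J would need D, Q, and N (R4), but N is never established. N would need F, D, and Q (R1), but F is never established.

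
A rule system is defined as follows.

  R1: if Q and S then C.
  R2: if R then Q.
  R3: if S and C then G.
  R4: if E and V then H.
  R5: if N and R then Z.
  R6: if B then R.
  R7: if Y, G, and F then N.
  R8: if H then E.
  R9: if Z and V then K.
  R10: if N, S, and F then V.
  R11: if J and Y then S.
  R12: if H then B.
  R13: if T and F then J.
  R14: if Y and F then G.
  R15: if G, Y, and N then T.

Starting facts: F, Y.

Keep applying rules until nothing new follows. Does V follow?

Yes

Y and F hold, so G follows (R14).
Y, G, and F hold, so N follows (R7).
G, Y, and N hold, so T follows (R15).
T and F hold, so J follows (R13).
J and Y hold, so S follows (R11).
From N, S, and F, R10 gives V.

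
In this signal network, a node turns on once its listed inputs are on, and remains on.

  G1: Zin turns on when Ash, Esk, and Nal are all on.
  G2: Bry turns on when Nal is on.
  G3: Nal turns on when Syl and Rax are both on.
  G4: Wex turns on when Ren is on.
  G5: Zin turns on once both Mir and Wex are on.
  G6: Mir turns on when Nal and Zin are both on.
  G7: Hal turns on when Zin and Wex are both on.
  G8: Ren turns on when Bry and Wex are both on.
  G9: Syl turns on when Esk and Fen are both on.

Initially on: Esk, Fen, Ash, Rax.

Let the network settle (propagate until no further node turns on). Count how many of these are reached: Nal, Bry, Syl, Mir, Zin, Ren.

5

G9: Esk and Fen on → Syl on.
Syl and Rax are on, so Nal turns on (G3).
Ash, Esk, and Nal are on, so Zin turns on (G1).
Nal is on, so Bry turns on (G2).
Nal and Zin are on, so Mir turns on (G6).
Nal: reached.
Bry: reached.
Syl: reached.
Mir: reached.
Zin: reached.
Ren would need Bry and Wex (G8), but Wex never turns on.
Reached: Nal, Bry, Syl, Mir, and Zin — 5 of the 6.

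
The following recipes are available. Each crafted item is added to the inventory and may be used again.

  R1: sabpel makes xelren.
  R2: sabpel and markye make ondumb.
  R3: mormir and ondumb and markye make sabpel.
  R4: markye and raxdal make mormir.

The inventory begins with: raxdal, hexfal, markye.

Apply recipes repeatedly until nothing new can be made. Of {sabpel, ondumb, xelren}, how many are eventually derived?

0

sabpel would need mormir, ondumb, and markye (R3), but ondumb is never obtained.
ondumb would need sabpel and markye (R2), but sabpel is never obtained.
xelren would need sabpel (R1), but sabpel is never obtained.
None of the 3 are reached.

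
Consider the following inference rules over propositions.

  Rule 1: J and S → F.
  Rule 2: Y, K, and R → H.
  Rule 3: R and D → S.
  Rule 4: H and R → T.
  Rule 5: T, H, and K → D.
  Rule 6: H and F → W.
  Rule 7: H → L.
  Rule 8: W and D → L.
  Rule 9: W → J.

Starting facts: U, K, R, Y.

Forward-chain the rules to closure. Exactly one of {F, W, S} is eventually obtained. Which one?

S

Y, K, and R hold, so H follows (Rule 2).
H and R hold, so T follows (Rule 4).
T, H, and K hold, so D follows (Rule 5).
R and D hold, so S follows (Rule 3).
W would need H and F (Rule 6), but F is never established. F would need J and S (Rule 1), but J is never established.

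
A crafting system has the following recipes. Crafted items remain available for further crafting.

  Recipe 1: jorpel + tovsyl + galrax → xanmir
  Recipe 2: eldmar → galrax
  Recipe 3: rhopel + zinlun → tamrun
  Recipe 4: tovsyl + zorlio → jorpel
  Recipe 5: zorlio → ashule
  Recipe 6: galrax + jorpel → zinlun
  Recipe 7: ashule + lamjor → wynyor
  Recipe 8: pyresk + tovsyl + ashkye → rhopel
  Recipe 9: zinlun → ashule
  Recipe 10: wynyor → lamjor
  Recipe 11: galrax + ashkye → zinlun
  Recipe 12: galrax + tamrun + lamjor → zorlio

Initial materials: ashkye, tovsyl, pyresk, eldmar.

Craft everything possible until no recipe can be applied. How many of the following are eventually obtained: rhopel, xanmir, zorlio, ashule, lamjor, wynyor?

Using Recipe 2, eldmar makes galrax.
pyresk + tovsyl + ashkye → rhopel (Recipe 8).
Using Recipe 11, galrax and ashkye make zinlun.
zinlun → ashule (Recipe 9).
rhopel: reached.
xanmir would need jorpel, tovsyl, and galrax (Recipe 1), but jorpel is never obtained.
zorlio would need galrax, tamrun, and lamjor (Recipe 12), but lamjor is never obtained.
ashule: reached.
lamjor would need wynyor (Recipe 10), but wynyor is never obtained.
wynyor would need ashule and lamjor (Recipe 7), but lamjor is never obtained.
Reached: rhopel and ashule — 2 of the 6.

2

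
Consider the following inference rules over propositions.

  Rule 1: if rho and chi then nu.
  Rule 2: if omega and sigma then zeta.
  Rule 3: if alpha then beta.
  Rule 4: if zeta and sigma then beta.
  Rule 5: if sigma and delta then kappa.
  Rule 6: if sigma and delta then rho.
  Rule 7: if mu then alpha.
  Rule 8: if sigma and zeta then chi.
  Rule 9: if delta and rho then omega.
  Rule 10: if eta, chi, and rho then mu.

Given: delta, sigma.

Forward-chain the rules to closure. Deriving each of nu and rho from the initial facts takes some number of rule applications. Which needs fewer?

rho

rho: From sigma and delta, Rule 6 gives rho. [1 rule application]
nu: sigma and delta hold, so rho follows (Rule 6). delta and rho hold, so omega follows (Rule 9). omega and sigma hold, so zeta follows (Rule 2). From sigma and zeta, Rule 8 gives chi. From rho and chi, Rule 1 gives nu. [5 rule applications]
rho needs fewer.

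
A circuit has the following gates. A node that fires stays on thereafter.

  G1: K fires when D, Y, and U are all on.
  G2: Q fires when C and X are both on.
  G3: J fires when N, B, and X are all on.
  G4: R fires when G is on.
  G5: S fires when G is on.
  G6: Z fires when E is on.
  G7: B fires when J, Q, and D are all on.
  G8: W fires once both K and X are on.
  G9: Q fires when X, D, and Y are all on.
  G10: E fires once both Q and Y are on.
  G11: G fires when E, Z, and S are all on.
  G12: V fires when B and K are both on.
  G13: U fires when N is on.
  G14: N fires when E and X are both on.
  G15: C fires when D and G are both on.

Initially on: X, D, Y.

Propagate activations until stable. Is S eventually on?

S would need G (G5), but G never turns on.

No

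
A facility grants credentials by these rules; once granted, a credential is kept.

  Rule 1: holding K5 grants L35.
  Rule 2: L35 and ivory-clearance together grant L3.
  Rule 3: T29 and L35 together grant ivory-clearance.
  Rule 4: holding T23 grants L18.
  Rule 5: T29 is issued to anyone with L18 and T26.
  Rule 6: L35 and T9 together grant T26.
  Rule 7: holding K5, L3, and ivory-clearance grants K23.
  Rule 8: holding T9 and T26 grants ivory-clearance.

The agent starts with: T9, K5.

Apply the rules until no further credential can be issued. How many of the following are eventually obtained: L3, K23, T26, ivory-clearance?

4

Holding K5 grants L35 (Rule 1).
Holding L35 and T9 grants T26 (Rule 6).
Holding T9 and T26 grants ivory-clearance (Rule 8).
Holding L35 and ivory-clearance grants L3 (Rule 2).
Holding K5, L3, and ivory-clearance grants K23 (Rule 7).
L3: reached.
K23: reached.
T26: reached.
ivory-clearance: reached.
All 4 are reached.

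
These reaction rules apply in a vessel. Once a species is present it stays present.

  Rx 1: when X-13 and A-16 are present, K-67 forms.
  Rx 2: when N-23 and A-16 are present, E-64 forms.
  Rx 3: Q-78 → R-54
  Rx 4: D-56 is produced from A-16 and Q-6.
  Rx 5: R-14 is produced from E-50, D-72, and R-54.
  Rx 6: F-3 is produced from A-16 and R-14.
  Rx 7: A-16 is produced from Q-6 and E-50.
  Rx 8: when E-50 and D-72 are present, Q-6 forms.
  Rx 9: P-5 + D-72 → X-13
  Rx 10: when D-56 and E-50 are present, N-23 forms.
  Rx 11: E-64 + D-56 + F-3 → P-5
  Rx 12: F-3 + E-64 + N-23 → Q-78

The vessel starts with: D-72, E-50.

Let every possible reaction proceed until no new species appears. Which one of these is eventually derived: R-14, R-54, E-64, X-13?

E-64

E-50 and D-72 present → Q-6 forms (Rx 8).
Q-6 and E-50 present → A-16 forms (Rx 7).
A-16 and Q-6 present → D-56 forms (Rx 4).
D-56 and E-50 present → N-23 forms (Rx 10).
N-23 and A-16 present → E-64 forms (Rx 2).
X-13 would need P-5 and D-72 (Rx 9), but P-5 never forms. R-14 would need E-50, D-72, and R-54 (Rx 5), but R-54 never forms. R-54 would need Q-78 (Rx 3), but Q-78 never forms.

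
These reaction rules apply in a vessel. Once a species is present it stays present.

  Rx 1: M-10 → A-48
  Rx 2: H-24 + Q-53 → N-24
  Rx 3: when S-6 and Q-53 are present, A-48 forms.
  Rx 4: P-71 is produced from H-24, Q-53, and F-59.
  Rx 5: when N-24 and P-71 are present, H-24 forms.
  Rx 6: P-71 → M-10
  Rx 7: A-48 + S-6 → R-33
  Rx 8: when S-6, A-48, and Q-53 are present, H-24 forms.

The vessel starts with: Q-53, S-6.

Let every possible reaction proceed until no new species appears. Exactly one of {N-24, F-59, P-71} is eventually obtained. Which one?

N-24

S-6 and Q-53 present → A-48 forms (Rx 3).
S-6, A-48, and Q-53 present → H-24 forms (Rx 8).
H-24 and Q-53 present → N-24 forms (Rx 2).
No rule produces F-59, and it is not given. P-71 would need H-24, Q-53, and F-59 (Rx 4), but F-59 never forms.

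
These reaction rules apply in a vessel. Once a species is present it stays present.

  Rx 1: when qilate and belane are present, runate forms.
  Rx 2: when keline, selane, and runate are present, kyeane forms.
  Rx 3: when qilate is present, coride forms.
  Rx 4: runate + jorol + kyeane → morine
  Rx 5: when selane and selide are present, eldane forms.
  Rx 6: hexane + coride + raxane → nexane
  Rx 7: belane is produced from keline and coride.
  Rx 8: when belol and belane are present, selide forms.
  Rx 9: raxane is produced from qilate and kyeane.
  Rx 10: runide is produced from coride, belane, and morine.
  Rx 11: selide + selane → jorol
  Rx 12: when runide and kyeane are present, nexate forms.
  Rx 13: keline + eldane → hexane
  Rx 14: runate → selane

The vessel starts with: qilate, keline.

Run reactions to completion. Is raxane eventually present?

Yes

qilate present → coride forms (Rx 3).
keline and coride present → belane forms (Rx 7).
qilate and belane present → runate forms (Rx 1).
runate present → selane forms (Rx 14).
keline, selane, and runate present → kyeane forms (Rx 2).
qilate and kyeane present → raxane forms (Rx 9).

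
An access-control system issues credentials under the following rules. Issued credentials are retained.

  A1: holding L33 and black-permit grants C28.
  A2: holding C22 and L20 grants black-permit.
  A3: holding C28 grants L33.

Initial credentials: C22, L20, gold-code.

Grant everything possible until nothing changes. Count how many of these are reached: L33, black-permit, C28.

Holding C22 and L20 grants black-permit (A2).
L33 would need C28 (A3), but C28 is never granted.
black-permit: reached.
C28 would need L33 and black-permit (A1), but L33 is never granted.
Reached: black-permit — 1 of the 3.

1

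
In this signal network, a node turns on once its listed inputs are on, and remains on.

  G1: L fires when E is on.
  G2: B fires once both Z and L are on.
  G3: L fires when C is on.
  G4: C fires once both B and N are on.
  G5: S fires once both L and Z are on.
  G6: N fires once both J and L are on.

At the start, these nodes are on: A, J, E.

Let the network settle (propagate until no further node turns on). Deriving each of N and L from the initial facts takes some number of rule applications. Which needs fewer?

L: G1: E on → L on. [1 rule application]
N: E is on, so L fires (G1). J and L are on, so N fires (G6). [2 rule applications]
L needs fewer.

L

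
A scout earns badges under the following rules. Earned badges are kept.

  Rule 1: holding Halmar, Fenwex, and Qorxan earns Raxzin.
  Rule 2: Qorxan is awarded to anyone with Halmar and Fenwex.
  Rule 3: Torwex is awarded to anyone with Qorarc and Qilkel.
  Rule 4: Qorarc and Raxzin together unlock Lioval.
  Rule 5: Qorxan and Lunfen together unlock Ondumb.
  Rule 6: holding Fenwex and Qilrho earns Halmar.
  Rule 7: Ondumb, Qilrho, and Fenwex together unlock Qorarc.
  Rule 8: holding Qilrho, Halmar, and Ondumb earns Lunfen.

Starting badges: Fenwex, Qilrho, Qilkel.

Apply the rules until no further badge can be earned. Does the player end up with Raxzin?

Yes

With Fenwex and Qilrho, Halmar is earned (Rule 6).
With Halmar and Fenwex, Qorxan is earned (Rule 2).
With Halmar, Fenwex, and Qorxan, Raxzin is earned (Rule 1).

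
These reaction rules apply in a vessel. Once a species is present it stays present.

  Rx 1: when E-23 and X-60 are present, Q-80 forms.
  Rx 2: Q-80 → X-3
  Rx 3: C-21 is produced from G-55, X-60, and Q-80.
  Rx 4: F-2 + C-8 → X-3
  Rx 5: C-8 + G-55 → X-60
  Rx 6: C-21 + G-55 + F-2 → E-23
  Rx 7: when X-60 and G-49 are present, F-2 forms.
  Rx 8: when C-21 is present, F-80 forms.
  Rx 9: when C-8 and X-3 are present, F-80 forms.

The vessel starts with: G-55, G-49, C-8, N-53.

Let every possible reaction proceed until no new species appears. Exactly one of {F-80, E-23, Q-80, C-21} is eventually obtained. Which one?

C-8 and G-55 present → X-60 forms (Rx 5).
X-60 and G-49 present → F-2 forms (Rx 7).
F-2 and C-8 present → X-3 forms (Rx 4).
C-8 and X-3 present → F-80 forms (Rx 9).
C-21 would need G-55, X-60, and Q-80 (Rx 3), but Q-80 never forms. E-23 would need C-21, G-55, and F-2 (Rx 6), but C-21 never forms. Q-80 would need E-23 and X-60 (Rx 1), but E-23 never forms.

F-80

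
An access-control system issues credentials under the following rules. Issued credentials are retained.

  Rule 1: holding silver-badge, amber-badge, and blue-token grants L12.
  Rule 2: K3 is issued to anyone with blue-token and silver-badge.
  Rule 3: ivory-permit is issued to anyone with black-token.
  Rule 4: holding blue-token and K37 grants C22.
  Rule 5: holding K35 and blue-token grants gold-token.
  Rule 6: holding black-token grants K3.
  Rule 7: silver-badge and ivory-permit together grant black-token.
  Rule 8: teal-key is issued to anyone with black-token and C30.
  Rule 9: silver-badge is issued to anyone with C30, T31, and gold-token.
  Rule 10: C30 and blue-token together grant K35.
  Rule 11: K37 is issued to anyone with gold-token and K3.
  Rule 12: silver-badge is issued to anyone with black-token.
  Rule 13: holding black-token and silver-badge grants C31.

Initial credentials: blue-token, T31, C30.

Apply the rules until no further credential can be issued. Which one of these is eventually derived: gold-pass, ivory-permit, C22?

C22

Holding C30 and blue-token grants K35 (Rule 10).
Holding K35 and blue-token grants gold-token (Rule 5).
Holding C30, T31, and gold-token grants silver-badge (Rule 9).
Holding blue-token and silver-badge grants K3 (Rule 2).
Holding gold-token and K3 grants K37 (Rule 11).
Holding blue-token and K37 grants C22 (Rule 4).
ivory-permit would need black-token (Rule 3), but black-token is never granted. No rule produces gold-pass, and it is not given.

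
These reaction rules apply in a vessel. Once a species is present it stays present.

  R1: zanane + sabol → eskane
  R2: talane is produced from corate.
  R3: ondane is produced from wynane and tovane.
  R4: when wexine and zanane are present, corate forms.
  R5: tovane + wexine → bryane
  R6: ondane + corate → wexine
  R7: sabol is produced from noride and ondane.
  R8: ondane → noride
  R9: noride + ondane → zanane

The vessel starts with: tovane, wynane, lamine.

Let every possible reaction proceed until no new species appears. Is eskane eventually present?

Yes

wynane and tovane present → ondane forms (R3).
ondane present → noride forms (R8).
noride and ondane present → sabol forms (R7).
noride and ondane present → zanane forms (R9).
zanane and sabol present → eskane forms (R1).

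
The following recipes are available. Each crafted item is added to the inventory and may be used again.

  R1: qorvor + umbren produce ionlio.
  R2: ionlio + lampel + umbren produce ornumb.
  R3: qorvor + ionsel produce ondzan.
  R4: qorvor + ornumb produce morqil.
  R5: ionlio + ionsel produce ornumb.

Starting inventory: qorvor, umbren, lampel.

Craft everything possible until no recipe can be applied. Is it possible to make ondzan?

ondzan would need qorvor and ionsel (R3), but ionsel is never obtained.

No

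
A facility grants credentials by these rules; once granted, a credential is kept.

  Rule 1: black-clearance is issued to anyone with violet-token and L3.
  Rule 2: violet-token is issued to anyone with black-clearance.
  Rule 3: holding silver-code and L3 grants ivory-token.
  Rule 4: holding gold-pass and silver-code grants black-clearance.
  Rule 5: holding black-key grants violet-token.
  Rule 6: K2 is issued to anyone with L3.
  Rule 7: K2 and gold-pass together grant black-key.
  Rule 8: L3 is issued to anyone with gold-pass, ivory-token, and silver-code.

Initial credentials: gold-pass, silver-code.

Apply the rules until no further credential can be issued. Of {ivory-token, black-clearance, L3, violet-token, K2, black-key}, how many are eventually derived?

2

Holding gold-pass and silver-code grants black-clearance (Rule 4).
Holding black-clearance grants violet-token (Rule 2).
ivory-token would need silver-code and L3 (Rule 3), but L3 is never granted.
black-clearance: reached.
L3 would need gold-pass, ivory-token, and silver-code (Rule 8), but ivory-token is never granted.
violet-token: reached.
K2 would need L3 (Rule 6), but L3 is never granted.
black-key would need K2 and gold-pass (Rule 7), but K2 is never granted.
Reached: black-clearance and violet-token — 2 of the 6.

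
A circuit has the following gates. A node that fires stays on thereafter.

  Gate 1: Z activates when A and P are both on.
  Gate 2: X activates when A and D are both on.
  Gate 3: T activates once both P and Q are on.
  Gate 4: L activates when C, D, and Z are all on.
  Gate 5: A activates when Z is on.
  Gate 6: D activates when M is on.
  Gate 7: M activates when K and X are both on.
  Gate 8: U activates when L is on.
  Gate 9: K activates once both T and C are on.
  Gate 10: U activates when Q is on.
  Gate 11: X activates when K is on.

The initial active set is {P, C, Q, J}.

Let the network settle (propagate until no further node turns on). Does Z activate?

Z would need A and P (Gate 1), but A never turns on.

No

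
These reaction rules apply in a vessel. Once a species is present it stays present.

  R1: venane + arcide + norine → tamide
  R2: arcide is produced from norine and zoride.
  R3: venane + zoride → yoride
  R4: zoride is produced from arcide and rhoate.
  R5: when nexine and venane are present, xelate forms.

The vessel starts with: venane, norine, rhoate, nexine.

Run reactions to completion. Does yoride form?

No

yoride would need venane and zoride (R3), but zoride never forms.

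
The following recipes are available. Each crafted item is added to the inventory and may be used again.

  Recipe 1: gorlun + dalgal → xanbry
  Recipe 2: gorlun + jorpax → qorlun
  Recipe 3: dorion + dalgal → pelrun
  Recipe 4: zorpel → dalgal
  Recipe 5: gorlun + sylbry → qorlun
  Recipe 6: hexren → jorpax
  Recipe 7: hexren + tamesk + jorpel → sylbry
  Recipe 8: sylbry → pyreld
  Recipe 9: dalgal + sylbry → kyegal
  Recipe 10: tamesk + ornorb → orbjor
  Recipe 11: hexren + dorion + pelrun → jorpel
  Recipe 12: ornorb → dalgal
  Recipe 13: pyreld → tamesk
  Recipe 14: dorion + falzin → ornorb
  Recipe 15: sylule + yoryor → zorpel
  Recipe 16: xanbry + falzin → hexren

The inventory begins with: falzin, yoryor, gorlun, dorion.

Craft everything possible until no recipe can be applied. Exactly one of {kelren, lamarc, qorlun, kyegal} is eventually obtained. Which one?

dorion + falzin → ornorb (Recipe 14).
Using Recipe 12, ornorb makes dalgal.
gorlun + dalgal → xanbry (Recipe 1).
xanbry + falzin → hexren (Recipe 16).
Using Recipe 6, hexren makes jorpax.
gorlun + jorpax → qorlun (Recipe 2).
No rule produces kelren, and it is not given. kyegal would need dalgal and sylbry (Recipe 9), but sylbry is never obtained. No rule produces lamarc, and it is not given.

qorlun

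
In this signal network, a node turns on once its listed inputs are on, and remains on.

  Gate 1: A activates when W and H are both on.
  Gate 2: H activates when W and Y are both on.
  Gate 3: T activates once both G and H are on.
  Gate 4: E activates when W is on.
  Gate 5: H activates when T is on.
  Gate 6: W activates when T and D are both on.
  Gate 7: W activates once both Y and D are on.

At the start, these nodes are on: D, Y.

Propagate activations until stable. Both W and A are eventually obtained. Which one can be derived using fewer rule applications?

W: Y and D are on, so W activates (Gate 7). [1 rule application]
A: Y and D are on, so W activates (Gate 7). W and Y are on, so H activates (Gate 2). Gate 1: W and H on → A on. [3 rule applications]
W needs fewer.

W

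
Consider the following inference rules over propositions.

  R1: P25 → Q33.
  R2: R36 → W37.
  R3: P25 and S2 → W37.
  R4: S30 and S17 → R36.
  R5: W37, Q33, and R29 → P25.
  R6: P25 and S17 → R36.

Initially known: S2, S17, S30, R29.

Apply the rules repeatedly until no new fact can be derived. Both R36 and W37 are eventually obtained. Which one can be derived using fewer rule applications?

R36: S30 and S17 hold, so R36 follows (R4). [1 rule application]
W37: From S30 and S17, R4 gives R36. From R36, R2 gives W37. [2 rule applications]
R36 needs fewer.

R36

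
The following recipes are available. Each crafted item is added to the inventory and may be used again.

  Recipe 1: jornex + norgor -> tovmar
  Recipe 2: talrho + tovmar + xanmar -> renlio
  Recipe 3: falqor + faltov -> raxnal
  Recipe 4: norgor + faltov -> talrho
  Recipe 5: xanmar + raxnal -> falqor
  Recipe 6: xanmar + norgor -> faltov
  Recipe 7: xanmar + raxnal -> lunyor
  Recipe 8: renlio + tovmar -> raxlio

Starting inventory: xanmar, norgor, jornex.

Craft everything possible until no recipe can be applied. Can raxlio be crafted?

Yes

Using Recipe 1, jornex and norgor make tovmar.
xanmar + norgor -> faltov (Recipe 6).
norgor + faltov -> talrho (Recipe 4).
talrho + tovmar + xanmar -> renlio (Recipe 2).
renlio + tovmar -> raxlio (Recipe 8).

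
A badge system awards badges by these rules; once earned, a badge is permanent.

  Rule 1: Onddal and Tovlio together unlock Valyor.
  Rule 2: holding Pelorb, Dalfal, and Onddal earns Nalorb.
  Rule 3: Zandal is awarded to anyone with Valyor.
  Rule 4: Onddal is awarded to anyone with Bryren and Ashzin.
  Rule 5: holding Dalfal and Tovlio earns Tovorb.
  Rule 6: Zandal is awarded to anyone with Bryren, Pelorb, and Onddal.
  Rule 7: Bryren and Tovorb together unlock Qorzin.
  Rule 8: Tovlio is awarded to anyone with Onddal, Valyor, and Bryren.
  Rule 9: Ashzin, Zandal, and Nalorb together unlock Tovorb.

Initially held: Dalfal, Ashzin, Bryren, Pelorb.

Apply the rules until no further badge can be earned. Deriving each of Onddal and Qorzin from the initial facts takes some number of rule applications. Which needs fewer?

Onddal: With Bryren and Ashzin, Onddal is earned (Rule 4). [1 rule application]
Qorzin: With Bryren and Ashzin, Onddal is earned (Rule 4). With Pelorb, Dalfal, and Onddal, Nalorb is earned (Rule 2). With Bryren, Pelorb, and Onddal, Zandal is earned (Rule 6). With Ashzin, Zandal, and Nalorb, Tovorb is earned (Rule 9). With Bryren and Tovorb, Qorzin is earned (Rule 7). [5 rule applications]
Onddal needs fewer.

Onddal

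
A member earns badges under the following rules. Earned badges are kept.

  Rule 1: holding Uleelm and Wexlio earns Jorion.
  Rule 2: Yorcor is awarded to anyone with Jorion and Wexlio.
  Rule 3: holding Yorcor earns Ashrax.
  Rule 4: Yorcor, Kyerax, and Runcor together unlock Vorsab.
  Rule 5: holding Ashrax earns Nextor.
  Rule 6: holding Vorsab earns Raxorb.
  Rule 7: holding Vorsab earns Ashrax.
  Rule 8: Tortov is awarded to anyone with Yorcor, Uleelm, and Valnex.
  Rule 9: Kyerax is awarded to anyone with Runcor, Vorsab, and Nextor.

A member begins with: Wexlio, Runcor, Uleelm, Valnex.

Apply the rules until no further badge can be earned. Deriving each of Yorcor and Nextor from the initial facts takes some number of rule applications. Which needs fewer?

Yorcor

Yorcor: With Uleelm and Wexlio, Jorion is earned (Rule 1). With Jorion and Wexlio, Yorcor is earned (Rule 2). [2 rule applications]
Nextor: With Uleelm and Wexlio, Jorion is earned (Rule 1). With Jorion and Wexlio, Yorcor is earned (Rule 2). With Yorcor, Ashrax is earned (Rule 3). With Ashrax, Nextor is earned (Rule 5). [4 rule applications]
Yorcor needs fewer.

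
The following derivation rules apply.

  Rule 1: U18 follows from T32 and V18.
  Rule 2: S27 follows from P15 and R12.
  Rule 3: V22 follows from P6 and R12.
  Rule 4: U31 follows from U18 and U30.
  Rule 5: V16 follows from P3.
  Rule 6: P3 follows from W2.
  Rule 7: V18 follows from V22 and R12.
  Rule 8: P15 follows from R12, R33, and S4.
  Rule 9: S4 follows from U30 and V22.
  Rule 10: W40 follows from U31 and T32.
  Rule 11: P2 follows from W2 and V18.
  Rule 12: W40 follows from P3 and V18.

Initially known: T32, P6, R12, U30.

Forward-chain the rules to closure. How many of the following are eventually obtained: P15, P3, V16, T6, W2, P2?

0

P15 would need R12, R33, and S4 (Rule 8), but R33 is never established.
P3 would need W2 (Rule 6), but W2 is never established.
V16 would need P3 (Rule 5), but P3 is never established.
No rule produces T6, and it is not given.
No rule produces W2, and it is not given.
P2 would need W2 and V18 (Rule 11), but W2 is never established.
None of the 6 are reached.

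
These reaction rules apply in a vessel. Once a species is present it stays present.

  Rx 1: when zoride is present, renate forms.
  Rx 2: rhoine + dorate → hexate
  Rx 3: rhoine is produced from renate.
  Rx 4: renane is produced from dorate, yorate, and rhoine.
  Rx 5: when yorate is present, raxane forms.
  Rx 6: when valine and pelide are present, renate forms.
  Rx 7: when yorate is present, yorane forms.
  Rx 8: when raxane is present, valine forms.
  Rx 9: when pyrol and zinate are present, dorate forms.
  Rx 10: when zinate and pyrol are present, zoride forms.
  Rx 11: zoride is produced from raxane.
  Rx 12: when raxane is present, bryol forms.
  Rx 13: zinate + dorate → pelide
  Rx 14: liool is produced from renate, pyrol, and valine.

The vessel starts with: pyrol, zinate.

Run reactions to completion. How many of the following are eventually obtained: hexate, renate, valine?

2

pyrol and zinate present → dorate forms (Rx 9).
zinate and pyrol present → zoride forms (Rx 10).
zoride present → renate forms (Rx 1).
renate present → rhoine forms (Rx 3).
rhoine and dorate present → hexate forms (Rx 2).
hexate: reached.
renate: reached.
valine would need raxane (Rx 8), but raxane never forms.
Reached: hexate and renate — 2 of the 3.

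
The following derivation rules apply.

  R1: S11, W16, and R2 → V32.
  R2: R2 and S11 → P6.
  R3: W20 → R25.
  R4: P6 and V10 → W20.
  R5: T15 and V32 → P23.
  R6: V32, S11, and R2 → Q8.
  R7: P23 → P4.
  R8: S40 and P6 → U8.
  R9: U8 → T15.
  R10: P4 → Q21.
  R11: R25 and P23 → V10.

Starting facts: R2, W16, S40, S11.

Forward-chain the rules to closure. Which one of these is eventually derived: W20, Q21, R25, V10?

From S11, W16, and R2, R1 gives V32.
R2 and S11 hold, so P6 follows (R2).
S40 and P6 hold, so U8 follows (R8).
From U8, R9 gives T15.
T15 and V32 hold, so P23 follows (R5).
P23 holds, so P4 follows (R7).
P4 holds, so Q21 follows (R10).
R25 would need W20 (R3), but W20 is never established. W20 would need P6 and V10 (R4), but V10 is never established. V10 would need R25 and P23 (R11), but R25 is never established.

Q21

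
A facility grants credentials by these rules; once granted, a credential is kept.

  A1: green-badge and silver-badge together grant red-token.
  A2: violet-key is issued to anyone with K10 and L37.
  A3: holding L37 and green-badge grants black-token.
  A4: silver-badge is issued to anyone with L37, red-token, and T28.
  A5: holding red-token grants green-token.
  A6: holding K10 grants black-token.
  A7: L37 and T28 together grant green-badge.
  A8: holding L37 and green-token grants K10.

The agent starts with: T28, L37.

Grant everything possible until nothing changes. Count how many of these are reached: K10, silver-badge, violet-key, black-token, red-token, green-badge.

2

Holding L37 and T28 grants green-badge (A7).
Holding L37 and green-badge grants black-token (A3).
K10 would need L37 and green-token (A8), but green-token is never granted.
silver-badge would need L37, red-token, and T28 (A4), but red-token is never granted.
violet-key would need K10 and L37 (A2), but K10 is never granted.
black-token: reached.
red-token would need green-badge and silver-badge (A1), but silver-badge is never granted.
green-badge: reached.
Reached: black-token and green-badge — 2 of the 6.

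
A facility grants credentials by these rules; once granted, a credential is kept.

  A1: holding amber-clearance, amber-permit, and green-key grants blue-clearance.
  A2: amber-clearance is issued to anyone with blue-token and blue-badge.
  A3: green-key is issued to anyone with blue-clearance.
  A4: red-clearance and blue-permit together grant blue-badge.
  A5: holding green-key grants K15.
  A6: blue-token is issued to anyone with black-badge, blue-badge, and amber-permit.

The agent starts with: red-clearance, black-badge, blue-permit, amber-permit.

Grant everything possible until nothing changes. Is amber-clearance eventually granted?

Holding red-clearance and blue-permit grants blue-badge (A4).
Holding black-badge, blue-badge, and amber-permit grants blue-token (A6).
Holding blue-token and blue-badge grants amber-clearance (A2).

Yes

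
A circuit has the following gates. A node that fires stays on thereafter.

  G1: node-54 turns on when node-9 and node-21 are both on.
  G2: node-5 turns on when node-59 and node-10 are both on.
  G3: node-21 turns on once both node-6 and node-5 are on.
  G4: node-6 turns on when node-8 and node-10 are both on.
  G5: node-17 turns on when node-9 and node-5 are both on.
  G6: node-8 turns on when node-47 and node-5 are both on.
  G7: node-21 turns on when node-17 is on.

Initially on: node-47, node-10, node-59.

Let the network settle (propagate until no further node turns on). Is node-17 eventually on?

node-17 would need node-9 and node-5 (G5), but node-9 never turns on.

No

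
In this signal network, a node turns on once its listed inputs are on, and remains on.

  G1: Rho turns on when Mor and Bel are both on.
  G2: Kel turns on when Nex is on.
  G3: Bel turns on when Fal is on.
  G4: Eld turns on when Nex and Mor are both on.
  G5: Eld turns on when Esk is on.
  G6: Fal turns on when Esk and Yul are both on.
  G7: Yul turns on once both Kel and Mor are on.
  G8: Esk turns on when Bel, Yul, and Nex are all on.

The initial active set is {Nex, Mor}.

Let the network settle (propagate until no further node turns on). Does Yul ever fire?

Yes

Nex is on, so Kel turns on (G2).
Kel and Mor are on, so Yul turns on (G7).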